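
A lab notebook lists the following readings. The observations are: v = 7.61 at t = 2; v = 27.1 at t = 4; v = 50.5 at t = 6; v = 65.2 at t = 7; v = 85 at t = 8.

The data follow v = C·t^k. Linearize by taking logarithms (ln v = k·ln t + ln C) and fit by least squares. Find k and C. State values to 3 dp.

k = 1.718, C = 2.365

Let Y = ln v. Fitting Y = k·ln t + ln C by least squares:
Σln t = 7.8966, Σ(ln t)² = 13.7233, Σln v = 17.8711, Σln t·ln v = 30.3753.
Equations: 13.7233·k + 7.8966·ln C = 30.3753;  7.8966·k + 5·ln C = 17.8711.
Slope k = (n·Σln t·ln v − Σln t·Σln v)/(n·Σ(ln t)² − (Σln t)²) = (5·30.3753 − 7.8966·17.8711)/6.2610 = 1.71800; ln C = (Σln v − k·Σln t)/n = 0.86096, so C = exp(0.86096) = 2.36543.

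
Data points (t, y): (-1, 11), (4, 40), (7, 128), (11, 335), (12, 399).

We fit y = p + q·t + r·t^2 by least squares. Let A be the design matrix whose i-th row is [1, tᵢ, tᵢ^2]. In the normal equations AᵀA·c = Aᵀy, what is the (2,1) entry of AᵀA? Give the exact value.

Row 2 ↔ basis t, column 1 ↔ basis 1, so (AᵀA)_{2,1} = Σᵢ t = (-1)·(1) + (4)·(1) + (7)·(1) + (11)·(1) + (12)·(1) = 33.

33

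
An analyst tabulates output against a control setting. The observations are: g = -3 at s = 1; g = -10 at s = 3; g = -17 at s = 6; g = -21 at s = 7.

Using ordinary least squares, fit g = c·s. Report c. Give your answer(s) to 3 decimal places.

The normal equations are: 95·c = -282.
c = (-282)/95 = -2.96842.

c = -2.968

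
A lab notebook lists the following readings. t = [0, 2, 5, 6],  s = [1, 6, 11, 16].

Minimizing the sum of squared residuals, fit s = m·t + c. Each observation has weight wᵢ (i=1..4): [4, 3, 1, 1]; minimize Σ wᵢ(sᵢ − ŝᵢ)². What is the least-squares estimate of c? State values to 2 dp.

Compute the Gram sums: Σwᵢ·t·t = 73, Σwᵢ·t = 17, Σwᵢ·1 = 9.
And Σwᵢ·t·s = 187, Σwᵢ·s = 49.
det = 73·9 − 17² = 368.
m = (187·9 − 17·49)/368 = 425/184; c = (73·49 − 17·187)/368 = 199/184.

c = 1.08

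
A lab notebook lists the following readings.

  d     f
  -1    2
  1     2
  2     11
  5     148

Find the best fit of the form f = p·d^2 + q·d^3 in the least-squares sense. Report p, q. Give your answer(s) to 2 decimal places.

p = 1.04, q = 0.98

MᵀM·[p, q]ᵀ = Mᵀf reads: 643·p + 3157·q = 3748;  3157·p + 15691·q = 18588.
Determinant 643·15691 − 3157² = 122664.
p = (3748·15691 − 3157·18588)/122664 = 15944/15333; q = (643·18588 − 3157·3748)/122664 = 14956/15333.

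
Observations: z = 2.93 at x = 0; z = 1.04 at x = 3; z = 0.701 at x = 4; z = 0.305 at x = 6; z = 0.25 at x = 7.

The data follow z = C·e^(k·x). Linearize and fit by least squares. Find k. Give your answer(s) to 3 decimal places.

k = -0.362

Taking logs, ln z = k·x + ln C, so regress ln z on x.
Sums: Σx = 20.0000, Σ(x)² = 110.0000, Σln z = -1.8148, Σx·ln z = -18.1320.
Normal system: [[110.0000, 20.0000]; [20.0000, 5]]·[k, ln C]ᵀ = [-18.1320, -1.8148]ᵀ.
Δ = 110.0000·5 − (20.0000)² = 150.0000; k = (-18.1320·5 − 20.0000·-1.8148)/150.0000 = -0.36243, ln C = (110.0000·-1.8148 − 20.0000·-18.1320)/150.0000 = 1.08678.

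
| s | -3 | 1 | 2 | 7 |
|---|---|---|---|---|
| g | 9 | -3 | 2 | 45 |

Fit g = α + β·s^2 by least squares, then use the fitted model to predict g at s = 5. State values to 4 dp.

With design matrix M, MᵀM = [[4, 63]; [63, 2499]] and Mᵀg = [53, 2291]ᵀ.
Δ = 4·2499 − 63² = 6027.
α = (53·2499 − 63·2291)/6027 = -566/287; β = (4·2291 − 63·53)/6027 = 5825/6027.
At s = 5: ĝ = (-566/287)·(1) + (5825/6027)·(25) = 133739/6027.

ĝ = 22.1900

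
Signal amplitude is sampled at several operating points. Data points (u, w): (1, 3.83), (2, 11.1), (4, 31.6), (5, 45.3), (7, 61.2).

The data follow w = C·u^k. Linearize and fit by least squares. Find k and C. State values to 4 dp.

k = 1.4604, C = 3.9762

With ln wᵢ as the transformed response and ln uᵢ as the regressor:
Σln u = 5.6348, Σ(ln u)² = 8.7791, Σln w = 15.1304, Σln u·ln w = 20.5985.
Equations: 8.7791·k + 5.6348·ln C = 20.5985;  5.6348·k + 5·ln C = 15.1304.
Δ = 8.7791·5 − (5.6348)² = 12.1448; k = (20.5985·5 − 5.6348·15.1304)/12.1448 = 1.46036, ln C = (8.7791·15.1304 − 5.6348·20.5985)/12.1448 = 1.38032, so C = exp(1.38032) = 3.97615.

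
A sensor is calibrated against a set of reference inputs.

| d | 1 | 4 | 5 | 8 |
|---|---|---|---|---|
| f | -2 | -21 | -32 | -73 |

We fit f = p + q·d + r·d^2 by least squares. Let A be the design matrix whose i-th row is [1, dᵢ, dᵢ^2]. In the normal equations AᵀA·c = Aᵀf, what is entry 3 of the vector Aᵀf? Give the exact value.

-5810

Entry 3 ↔ basis d^2, so (Aᵀf)_{3} = Σᵢ (d^2)·fᵢ = (1)·(-2) + (16)·(-21) + (25)·(-32) + (64)·(-73) = -5810.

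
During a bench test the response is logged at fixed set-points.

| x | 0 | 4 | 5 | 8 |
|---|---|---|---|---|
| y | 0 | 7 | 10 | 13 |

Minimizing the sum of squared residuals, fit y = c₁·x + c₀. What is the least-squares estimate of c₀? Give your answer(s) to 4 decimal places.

c₀ = 0.4275

Sums needed: Σx·x = 105, Σx = 17, Σ1 = 4.
Right-hand side: Σx·y = 182, Σy = 30.
Determinant 105·4 − 17² = 131.
c₁ = (182·4 − 17·30)/131 = 218/131; c₀ = (105·30 − 17·182)/131 = 56/131.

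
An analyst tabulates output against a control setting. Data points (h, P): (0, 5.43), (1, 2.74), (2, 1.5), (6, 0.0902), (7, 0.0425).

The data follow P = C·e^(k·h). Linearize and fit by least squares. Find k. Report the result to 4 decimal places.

Let Y = ln P. Fitting Y = k·h + ln C by least squares:
Σh = 16.0000, Σ(h)² = 90.0000, Σln P = -2.4586, Σh·ln P = -34.7232.
Normal system: [[90.0000, 16.0000]; [16.0000, 5]]·[k, ln C]ᵀ = [-34.7232, -2.4586]ᵀ.
Solving (det = 194.0000): k = -0.69216, ln C = 1.72318.

k = -0.6922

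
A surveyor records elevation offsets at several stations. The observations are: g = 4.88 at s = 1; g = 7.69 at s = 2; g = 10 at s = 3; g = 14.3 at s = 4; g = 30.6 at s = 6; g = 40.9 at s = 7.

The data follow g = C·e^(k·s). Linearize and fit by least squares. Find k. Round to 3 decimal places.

k = 0.352

Linearized form: ln g = k·s + ln C. From the 6 transformed points,
AᵀA = [[115.0000, 23.0000]; [23.0000, 6]], rhs = [69.7177, 15.7200]ᵀ  (here Σs = 23.0000, Σ(s)² = 115.0000, Σln g = 15.7200, Σs·ln g = 69.7177).
Δ = 115.0000·6 − (23.0000)² = 161.0000; k = (69.7177·6 − 23.0000·15.7200)/161.0000 = 0.35245, ln C = (115.0000·15.7200 − 23.0000·69.7177)/161.0000 = 1.26893.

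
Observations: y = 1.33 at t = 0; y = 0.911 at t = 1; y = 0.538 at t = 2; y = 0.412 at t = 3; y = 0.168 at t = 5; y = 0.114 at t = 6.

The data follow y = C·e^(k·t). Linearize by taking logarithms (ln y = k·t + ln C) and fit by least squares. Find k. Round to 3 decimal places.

Linearized form: ln y = k·t + ln C. From the 6 transformed points,
Σt = 17.0000, Σ(t)² = 75.0000, Σln y = -5.2700, Σt·ln y = -25.9415.
Equations: 75.0000·k + 17.0000·ln C = -25.9415;  17.0000·k + 6·ln C = -5.2700.
Solving (det = 161.0000): k = -0.41030, ln C = 0.28419.

k = -0.410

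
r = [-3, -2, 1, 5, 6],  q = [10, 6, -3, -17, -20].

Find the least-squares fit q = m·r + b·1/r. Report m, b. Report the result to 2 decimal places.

The normal system XᵀX·[m, b]ᵀ = Xᵀq is [[75, 5]; [5, 643/450]]·[m, b]ᵀ = [-250, -241/15]ᵀ.
Eliminating b: (643/450)·(row 1) − 5·(row 2) gives (493/6)·m = (643/450)·(-250) − 5·(-241/15) = -2492/9, so m = -4984/1479.
Then b = ((-241/15) − 5·(-4984/1479))/(643/450) = 270/493.

m = -3.37, b = 0.55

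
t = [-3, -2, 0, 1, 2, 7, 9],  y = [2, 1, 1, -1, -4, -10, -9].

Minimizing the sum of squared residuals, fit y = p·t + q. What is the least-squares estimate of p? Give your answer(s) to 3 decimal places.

From the data, Σt·t = 148, Σt = 14, Σ1 = 7.
For Mᵀy: Σt·y = -168, Σy = -20.
So MᵀM·[p, q]ᵀ = Mᵀy: [[148, 14]; [14, 7]]·[p, q]ᵀ = [-168, -20]ᵀ.
Δ = 148·7 − 14² = 840.
p = ((-168)·7 − 14·(-20))/840 = -16/15; q = (148·(-20) − 14·(-168))/840 = -76/105.

p = -1.067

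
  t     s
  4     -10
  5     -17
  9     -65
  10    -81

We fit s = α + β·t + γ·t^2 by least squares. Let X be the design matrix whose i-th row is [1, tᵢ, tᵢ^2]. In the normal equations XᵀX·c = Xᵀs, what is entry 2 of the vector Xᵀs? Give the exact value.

Entry 2 ↔ basis t, so (Xᵀs)_{2} = Σᵢ (t)·sᵢ = (4)·(-10) + (5)·(-17) + (9)·(-65) + (10)·(-81) = -1520.

-1520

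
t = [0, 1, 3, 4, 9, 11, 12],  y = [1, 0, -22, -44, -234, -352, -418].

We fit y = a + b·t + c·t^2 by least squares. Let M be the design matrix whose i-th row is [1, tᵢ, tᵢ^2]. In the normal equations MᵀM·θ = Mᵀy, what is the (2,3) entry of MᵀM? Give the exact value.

Row 2 ↔ basis t, column 3 ↔ basis t^2, so (MᵀM)_{2,3} = Σᵢ (t)·(t^2) = (0)·(0) + (1)·(1) + (3)·(9) + (4)·(16) + (9)·(81) + (11)·(121) + (12)·(144) = 3880.

3880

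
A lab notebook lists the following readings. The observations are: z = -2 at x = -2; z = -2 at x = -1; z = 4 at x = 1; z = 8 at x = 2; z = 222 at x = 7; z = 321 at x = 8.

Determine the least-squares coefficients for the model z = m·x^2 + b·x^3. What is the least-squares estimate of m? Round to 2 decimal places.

With design matrix M, MᵀM = [[6531, 49575]; [49575, 379923]] and Mᵀz = [31448, 240584]ᵀ.
det = 6531·379923 − 49575² = 23596488.
m = (31448·379923 − 49575·240584)/23596488 = 869446/983187; b = (6531·240584 − 49575·31448)/23596488 = 509146/983187.

m = 0.88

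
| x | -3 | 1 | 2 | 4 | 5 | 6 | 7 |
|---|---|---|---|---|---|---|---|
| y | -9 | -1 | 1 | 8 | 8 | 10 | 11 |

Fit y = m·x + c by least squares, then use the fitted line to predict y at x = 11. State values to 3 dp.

With design matrix M, MᵀM = [[140, 22]; [22, 7]] and Mᵀy = [237, 28]ᵀ.
Determinant 140·7 − 22² = 496.
m = (237·7 − 22·28)/496 = 1043/496; c = (140·28 − 22·237)/496 = -647/248.
At x = 11: ŷ = (1043/496)·(11) + (-647/248)·(1) = 10179/496.

ŷ = 20.522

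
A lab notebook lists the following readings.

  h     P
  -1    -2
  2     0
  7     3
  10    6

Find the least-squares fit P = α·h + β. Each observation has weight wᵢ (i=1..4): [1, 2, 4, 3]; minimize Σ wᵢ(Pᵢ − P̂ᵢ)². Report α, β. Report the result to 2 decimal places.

Forming XᵀWX = [[505, 61]; [61, 10]] and XᵀWP = [266, 28]ᵀ gives XᵀWX·[α, β]ᵀ = XᵀWP.
Eliminating β: 10·(row 1) − 61·(row 2) gives 1329·α = 10·266 − 61·28 = 952, so α = 952/1329.
Then β = (28 − 61·(952/1329))/10 = -2086/1329.

α = 0.72, β = -1.57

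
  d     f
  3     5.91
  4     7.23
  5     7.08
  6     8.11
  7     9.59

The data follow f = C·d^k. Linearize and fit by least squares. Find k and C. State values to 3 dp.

Let Y = ln f. Fitting Y = k·ln d + ln C by least squares:
AᵀA = [[12.7160, 7.8320]; [7.8320, 5]], rhs = [15.9939, 10.0660]ᵀ  (here Σln d = 7.8320, Σ(ln d)² = 12.7160, Σln f = 10.0660, Σln d·ln f = 15.9939).
Slope k = (n·Σln d·ln f − Σln d·Σln f)/(n·Σ(ln d)² − (Σln d)²) = (5·15.9939 − 7.8320·10.0660)/2.2397 = 0.50563; ln C = (Σln f − k·Σln d)/n = 1.22117, so C = exp(1.22117) = 3.39114.

k = 0.506, C = 3.391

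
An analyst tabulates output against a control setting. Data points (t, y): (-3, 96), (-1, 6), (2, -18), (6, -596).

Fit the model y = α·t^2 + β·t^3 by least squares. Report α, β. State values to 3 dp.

α = 1.599, β = -3.026

Entries of MᵀM: Σt^2·t^2 = 1394, Σt^2·t^3 = 7564, Σt^3·t^3 = 47450.
And Σt^2·y = -20658, Σt^3·y = -131478.
det = 1394·47450 − 7564² = 8931204.
α = ((-20658)·47450 − 7564·(-131478))/8931204 = 396597/248089; β = (1394·(-131478) − 7564·(-20658))/8931204 = -750645/248089.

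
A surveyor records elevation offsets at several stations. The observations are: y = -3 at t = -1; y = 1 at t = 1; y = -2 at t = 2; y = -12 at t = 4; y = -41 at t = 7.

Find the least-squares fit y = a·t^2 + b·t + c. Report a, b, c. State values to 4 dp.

a = -1.0202, b = 1.2970, c = -0.2857

Compute the Gram sums: Σt^2·t^2 = 2675, Σt^2·t = 415, Σt^2 = 71, Σt·t = 71, Σt = 13, Σ1 = 5.
Moment sums: Σt^2·y = -2211, Σt·y = -335, Σy = -57.
AᵀA·[a, b, c]ᵀ = Aᵀy becomes [[2675, 415, 71]; [415, 71, 13]; [71, 13, 5]]·[a, b, c]ᵀ = [-2211, -335, -57]ᵀ.
Row-reducing yields a = -1264/1239, b = 1607/1239, c = -2/7.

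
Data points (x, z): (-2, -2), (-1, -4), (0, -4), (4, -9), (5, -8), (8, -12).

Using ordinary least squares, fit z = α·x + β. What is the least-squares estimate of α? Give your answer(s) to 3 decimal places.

The normal equations are: 110·α + 14·β = -164;  14·α + 6·β = -39.
(Σx·x = 110, Σx = 14, Σ1 = 6, Σx·z = -164, Σz = -39.)
Δ = 110·6 − 14² = 464.
α = ((-164)·6 − 14·(-39))/464 = -219/232; β = (110·(-39) − 14·(-164))/464 = -997/232.

α = -0.944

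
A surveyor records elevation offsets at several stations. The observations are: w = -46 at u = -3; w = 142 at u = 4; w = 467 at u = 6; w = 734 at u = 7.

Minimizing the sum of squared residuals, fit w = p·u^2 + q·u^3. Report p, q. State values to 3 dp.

From the data, Σu^2·u^2 = 4034, Σu^2·u^3 = 25364, Σu^3·u^3 = 169130.
Moment sums: Σu^2·w = 54636, Σu^3·w = 362964.
det = 4034·169130 − 25364² = 38937924.
p = (54636·169130 − 25364·362964)/38937924 = 2863982/3244827; q = (4034·362964 − 25364·54636)/38937924 = 6534106/3244827.

p = 0.883, q = 2.014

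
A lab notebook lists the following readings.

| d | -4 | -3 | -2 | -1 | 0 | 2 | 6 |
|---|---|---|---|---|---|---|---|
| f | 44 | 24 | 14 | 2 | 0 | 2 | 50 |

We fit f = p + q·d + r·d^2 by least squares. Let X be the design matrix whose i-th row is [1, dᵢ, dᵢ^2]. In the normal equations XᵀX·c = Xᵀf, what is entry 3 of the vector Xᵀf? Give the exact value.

2786

Entry 3 ↔ basis d^2, so (Xᵀf)_{3} = Σᵢ (d^2)·fᵢ = (16)·(44) + (9)·(24) + (4)·(14) + (1)·(2) + (0)·(0) + (4)·(2) + (36)·(50) = 2786.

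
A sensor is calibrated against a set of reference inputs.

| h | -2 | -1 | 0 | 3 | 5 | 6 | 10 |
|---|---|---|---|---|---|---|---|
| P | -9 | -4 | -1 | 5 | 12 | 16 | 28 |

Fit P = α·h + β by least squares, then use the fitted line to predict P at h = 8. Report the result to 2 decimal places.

Setting ∂/∂α … = 0 gives: 175·α + 21·β = 473;  21·α + 7·β = 47.
(Σh·h = 175, Σh = 21, Σ1 = 7, Σh·P = 473, ΣP = 47.)
Eliminating β: 7·(row 1) − 21·(row 2) gives 784·α = 7·473 − 21·47 = 2324, so α = 83/28.
Then β = (47 − 21·(83/28))/7 = -61/28.
At h = 8: P̂ = (83/28)·(8) + (-61/28)·(1) = 603/28.

P̂ = 21.54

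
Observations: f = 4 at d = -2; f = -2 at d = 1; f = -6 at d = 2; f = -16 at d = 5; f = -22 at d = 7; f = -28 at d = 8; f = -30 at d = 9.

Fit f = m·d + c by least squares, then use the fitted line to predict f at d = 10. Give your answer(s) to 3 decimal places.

Setting ∂/∂m … = 0 gives: 228·m + 30·c = -750;  30·m + 7·c = -100.
Δ = 228·7 − 30² = 696.
m = ((-750)·7 − 30·(-100))/696 = -375/116; c = (228·(-100) − 30·(-750))/696 = -25/58.
At d = 10: f̂ = (-375/116)·(10) + (-25/58)·(1) = -950/29.

f̂ = -32.759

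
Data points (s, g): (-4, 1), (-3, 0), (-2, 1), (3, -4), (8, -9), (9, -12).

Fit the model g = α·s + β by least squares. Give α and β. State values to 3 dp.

α = -0.957, β = -2.079

With design matrix A, AᵀA = [[183, 11]; [11, 6]] and Aᵀg = [-198, -23]ᵀ.
Eliminating β: 6·(row 1) − 11·(row 2) gives 977·α = 6·(-198) − 11·(-23) = -935, so α = -935/977.
Then β = ((-23) − 11·(-935/977))/6 = -2031/977.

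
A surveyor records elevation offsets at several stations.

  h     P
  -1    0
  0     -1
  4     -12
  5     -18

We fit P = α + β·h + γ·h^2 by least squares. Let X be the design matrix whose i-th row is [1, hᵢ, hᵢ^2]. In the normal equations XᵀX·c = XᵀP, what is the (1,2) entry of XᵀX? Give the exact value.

8

Row 1 ↔ basis 1, column 2 ↔ basis h, so (XᵀX)_{1,2} = Σᵢ h = (1)·(-1) + (1)·(0) + (1)·(4) + (1)·(5) = 8.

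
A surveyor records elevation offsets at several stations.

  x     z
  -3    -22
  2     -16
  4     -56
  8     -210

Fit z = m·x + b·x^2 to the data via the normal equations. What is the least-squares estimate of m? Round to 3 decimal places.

m = -1.822

Setting ∂/∂m … = 0 gives: 93·m + 557·b = -1870;  557·m + 4449·b = -14598.
(Σx·x = 93, Σx·x^2 = 557, Σx^2·x^2 = 4449, Σx·z = -1870, Σx^2·z = -14598.)
Δ = 93·4449 − 557² = 103508.
m = ((-1870)·4449 − 557·(-14598))/103508 = -47136/25877; b = (93·(-14598) − 557·(-1870))/103508 = -79006/25877.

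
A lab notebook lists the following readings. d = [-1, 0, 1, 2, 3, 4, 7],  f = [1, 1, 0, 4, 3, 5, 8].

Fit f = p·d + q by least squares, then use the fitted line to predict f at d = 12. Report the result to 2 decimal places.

With design matrix M, MᵀM = [[80, 16]; [16, 7]] and Mᵀf = [92, 22]ᵀ.
det = 80·7 − 16² = 304.
p = (92·7 − 16·22)/304 = 73/76; q = (80·22 − 16·92)/304 = 18/19.
At d = 12: f̂ = (73/76)·(12) + (18/19)·(1) = 237/19.

f̂ = 12.47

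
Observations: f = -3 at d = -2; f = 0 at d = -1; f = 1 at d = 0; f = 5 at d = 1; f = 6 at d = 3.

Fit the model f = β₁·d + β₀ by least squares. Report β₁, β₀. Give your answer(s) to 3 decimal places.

Normal-equation sums: Σd·d = 15, Σd = 1, Σ1 = 5.
Right-hand side: Σd·f = 29, Σf = 9.
MᵀM·[β₁, β₀]ᵀ = Mᵀf becomes [[15, 1]; [1, 5]]·[β₁, β₀]ᵀ = [29, 9]ᵀ.
Eliminating β₀: 5·(row 1) − 1·(row 2) gives 74·β₁ = 5·29 − 1·9 = 136, so β₁ = 68/37.
Then β₀ = (9 − 1·(68/37))/5 = 53/37.

β₁ = 1.838, β₀ = 1.432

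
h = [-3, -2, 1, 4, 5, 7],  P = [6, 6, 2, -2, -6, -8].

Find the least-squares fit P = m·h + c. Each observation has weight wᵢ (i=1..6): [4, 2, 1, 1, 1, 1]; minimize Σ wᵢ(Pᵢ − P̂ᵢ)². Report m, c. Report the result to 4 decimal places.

m = -1.4099, c = 2.3410

From the data, Σwᵢ·h·h = 135, Σwᵢ·h = 1, Σwᵢ·1 = 10.
For MᵀWP: Σwᵢ·h·P = -188, Σwᵢ·P = 22.
So MᵀWM·[m, c]ᵀ = MᵀWP: [[135, 1]; [1, 10]]·[m, c]ᵀ = [-188, 22]ᵀ.
Eliminating c: 10·(row 1) − 1·(row 2) gives 1349·m = 10·(-188) − 1·22 = -1902, so m = -1902/1349.
Then c = (22 − 1·(-1902/1349))/10 = 3158/1349.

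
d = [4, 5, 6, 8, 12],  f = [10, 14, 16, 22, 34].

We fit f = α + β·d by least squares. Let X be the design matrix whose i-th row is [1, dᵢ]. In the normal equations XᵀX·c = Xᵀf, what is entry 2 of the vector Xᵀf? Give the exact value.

790

Entry 2 ↔ basis d, so (Xᵀf)_{2} = Σᵢ (d)·fᵢ = (4)·(10) + (5)·(14) + (6)·(16) + (8)·(22) + (12)·(34) = 790.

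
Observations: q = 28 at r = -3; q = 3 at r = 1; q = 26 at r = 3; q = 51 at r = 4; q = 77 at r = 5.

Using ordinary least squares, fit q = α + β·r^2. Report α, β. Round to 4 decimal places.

Compute the Gram sums: Σ1 = 5, Σr^2 = 60, Σr^2·r^2 = 1044.
Moment sums: Σq = 185, Σr^2·q = 3230.
Eliminating β: 1044·(row 1) − 60·(row 2) gives 1620·α = 1044·185 − 60·3230 = -660, so α = -11/27.
Then β = (3230 − 60·(-11/27))/1044 = 505/162.

α = -0.4074, β = 3.1173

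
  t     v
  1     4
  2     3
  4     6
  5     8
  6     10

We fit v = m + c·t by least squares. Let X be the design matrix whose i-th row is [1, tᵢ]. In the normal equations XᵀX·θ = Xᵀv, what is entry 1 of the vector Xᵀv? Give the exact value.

31

Entry 1 ↔ basis 1, so (Xᵀv)_{1} = Σᵢ vᵢ = (1)·(4) + (1)·(3) + (1)·(6) + (1)·(8) + (1)·(10) = 31.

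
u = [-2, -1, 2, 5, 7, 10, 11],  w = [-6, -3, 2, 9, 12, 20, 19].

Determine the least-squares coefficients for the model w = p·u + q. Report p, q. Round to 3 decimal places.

p = 1.995, q = -1.551

Compute the Gram sums: Σu·u = 304, Σu = 32, Σ1 = 7.
For Mᵀw: Σu·w = 557, Σw = 53.
Determinant 304·7 − 32² = 1104.
p = (557·7 − 32·53)/1104 = 2203/1104; q = (304·53 − 32·557)/1104 = -107/69.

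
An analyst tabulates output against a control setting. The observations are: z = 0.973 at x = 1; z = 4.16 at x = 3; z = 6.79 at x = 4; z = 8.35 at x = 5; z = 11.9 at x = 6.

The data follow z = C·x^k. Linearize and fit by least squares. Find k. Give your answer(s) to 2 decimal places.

Linearized form: ln z = k·ln x + ln C. From the 5 transformed points,
Σln x = 5.8861, Σ(ln x)² = 8.9295, Σln z = 7.9124, Σln x·ln z = 12.0745.
Equations: 8.9295·k + 5.8861·ln C = 12.0745;  5.8861·k + 5·ln C = 7.9124.
Solving (det = 10.0010): k = 1.37978, ln C = -0.04182.

k = 1.38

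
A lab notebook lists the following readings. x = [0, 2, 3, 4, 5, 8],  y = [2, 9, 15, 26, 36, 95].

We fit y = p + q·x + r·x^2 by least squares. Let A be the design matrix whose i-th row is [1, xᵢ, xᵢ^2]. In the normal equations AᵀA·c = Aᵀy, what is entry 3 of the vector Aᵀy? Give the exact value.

7567

Entry 3 ↔ basis x^2, so (Aᵀy)_{3} = Σᵢ (x^2)·yᵢ = (0)·(2) + (4)·(9) + (9)·(15) + (16)·(26) + (25)·(36) + (64)·(95) = 7567.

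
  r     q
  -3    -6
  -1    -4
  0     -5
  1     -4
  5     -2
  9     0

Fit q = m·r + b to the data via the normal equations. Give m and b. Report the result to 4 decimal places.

Sums needed: Σr·r = 117, Σr = 11, Σ1 = 6.
Right-hand side: Σr·q = 8, Σq = -21.
So AᵀA·[m, b]ᵀ = Aᵀq: [[117, 11]; [11, 6]]·[m, b]ᵀ = [8, -21]ᵀ.
Eliminating b: 6·(row 1) − 11·(row 2) gives 581·m = 6·8 − 11·(-21) = 279, so m = 279/581.
Then b = ((-21) − 11·(279/581))/6 = -2545/581.

m = 0.4802, b = -4.3804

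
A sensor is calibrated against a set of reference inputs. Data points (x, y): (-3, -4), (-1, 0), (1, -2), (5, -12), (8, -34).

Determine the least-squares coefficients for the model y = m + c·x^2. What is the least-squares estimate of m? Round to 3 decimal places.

m = 0.114

From the data, Σ1 = 5, Σx^2 = 100, Σx^2·x^2 = 4804.
Right-hand side: Σy = -52, Σx^2·y = -2514.
So MᵀM·[m, c]ᵀ = Mᵀy: [[5, 100]; [100, 4804]]·[m, c]ᵀ = [-52, -2514]ᵀ.
Eliminating c: 4804·(row 1) − 100·(row 2) gives 14020·m = 4804·(-52) − 100·(-2514) = 1592, so m = 398/3505.
Then c = ((-2514) − 100·(398/3505))/4804 = -737/1402.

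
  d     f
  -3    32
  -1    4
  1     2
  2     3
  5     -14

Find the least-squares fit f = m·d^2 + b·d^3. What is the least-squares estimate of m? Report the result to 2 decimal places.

With design matrix A, AᵀA = [[724, 2914]; [2914, 16420]] and Aᵀf = [-44, -2592]ᵀ.
Eliminating b: 16420·(row 1) − 2914·(row 2) gives 3396684·m = 16420·(-44) − 2914·(-2592) = 6830608, so m = 1707652/849171.
Then b = ((-2592) − 2914·(1707652/849171))/16420 = -437098/849171.

m = 2.01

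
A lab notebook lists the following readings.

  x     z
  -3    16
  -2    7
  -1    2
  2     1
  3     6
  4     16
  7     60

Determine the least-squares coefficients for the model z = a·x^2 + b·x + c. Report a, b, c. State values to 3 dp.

a = 1.485, b = -1.570, c = -1.846

The normal equations are: 2852·a + 406·b + 92·c = 3428;  406·a + 92·b + 10·c = 440;  92·a + 10·b + 7·c = 108.
Inverting the 3×3 Gram matrix, [a, b, c]ᵀ = [135880/91497, -143690/91497, -56304/30499]ᵀ.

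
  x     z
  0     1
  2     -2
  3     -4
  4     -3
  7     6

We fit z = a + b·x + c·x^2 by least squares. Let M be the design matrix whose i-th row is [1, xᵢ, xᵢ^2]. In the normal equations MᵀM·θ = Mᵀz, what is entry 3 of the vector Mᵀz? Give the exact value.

Entry 3 ↔ basis x^2, so (Mᵀz)_{3} = Σᵢ (x^2)·zᵢ = (0)·(1) + (4)·(-2) + (9)·(-4) + (16)·(-3) + (49)·(6) = 202.

202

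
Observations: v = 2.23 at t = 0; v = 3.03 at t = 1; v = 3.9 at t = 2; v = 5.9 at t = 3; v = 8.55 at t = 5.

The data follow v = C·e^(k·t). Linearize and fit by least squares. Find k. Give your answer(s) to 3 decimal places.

Let Y = ln v. Fitting Y = k·t + ln C by least squares:
Σt = 11.0000, Σ(t)² = 39.0000, Σln v = 7.1924, Σt·ln v = 19.8850.
Normal system: [[39.0000, 11.0000]; [11.0000, 5]]·[k, ln C]ᵀ = [19.8850, 7.1924]ᵀ.
Δ = 39.0000·5 − (11.0000)² = 74.0000; k = (19.8850·5 − 11.0000·7.1924)/74.0000 = 0.27444, ln C = (39.0000·7.1924 − 11.0000·19.8850)/74.0000 = 0.83472.

k = 0.274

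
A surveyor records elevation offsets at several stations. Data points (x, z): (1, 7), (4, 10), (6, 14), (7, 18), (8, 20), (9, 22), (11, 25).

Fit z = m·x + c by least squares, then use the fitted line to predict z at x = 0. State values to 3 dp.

ẑ = 3.800

Entries of MᵀM: Σx·x = 368, Σx = 46, Σ1 = 7.
For Mᵀz: Σx·z = 890, Σz = 116.
Determinant 368·7 − 46² = 460.
m = (890·7 − 46·116)/460 = 447/230; c = (368·116 − 46·890)/460 = 19/5.
At x = 0: ẑ = (447/230)·(0) + (19/5)·(1) = 19/5.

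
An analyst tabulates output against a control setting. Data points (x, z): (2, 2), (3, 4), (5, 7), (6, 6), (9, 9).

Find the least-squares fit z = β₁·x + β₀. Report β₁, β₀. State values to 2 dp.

From the data, Σx·x = 155, Σx = 25, Σ1 = 5.
And Σx·z = 168, Σz = 28.
So MᵀM·[β₁, β₀]ᵀ = Mᵀz: [[155, 25]; [25, 5]]·[β₁, β₀]ᵀ = [168, 28]ᵀ.
det = 155·5 − 25² = 150.
β₁ = (168·5 − 25·28)/150 = 14/15; β₀ = (155·28 − 25·168)/150 = 14/15.

β₁ = 0.93, β₀ = 0.93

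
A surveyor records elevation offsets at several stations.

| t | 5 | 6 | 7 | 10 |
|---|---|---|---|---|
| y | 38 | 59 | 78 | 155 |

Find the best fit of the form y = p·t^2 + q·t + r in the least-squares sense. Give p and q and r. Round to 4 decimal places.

The normal system MᵀM·[p, q, r]ᵀ = Mᵀy is [[14322, 1684, 210]; [1684, 210, 28]; [210, 28, 4]]·[p, q, r]ᵀ = [22396, 2640, 330]ᵀ.
Solving the 3×3 system (Gaussian elimination) gives p = 187/181, q = 1408/181, r = -4741/181.

p = 1.0331, q = 7.7790, r = -26.1934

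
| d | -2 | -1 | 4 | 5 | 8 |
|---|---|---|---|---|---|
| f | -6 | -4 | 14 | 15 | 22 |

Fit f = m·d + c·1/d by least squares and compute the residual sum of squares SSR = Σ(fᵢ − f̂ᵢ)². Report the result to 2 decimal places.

Sums needed: Σd·d = 110, Σd·1/d = 5, Σ1/d·1/d = 2189/1600.
Moment sums: Σd·f = 323, Σ1/d·f = 65/4.
Eliminating c: (2189/1600)·(row 1) − 5·(row 2) gives (20079/160)·m = (2189/1600)·323 − 5·(65/4) = 577047/1600, so m = 8363/2910.
Then c = ((65/4) − 5·(8363/2910))/(2189/1600) = 400/291.
Residuals: 211/485, 241/970, 1048/485, 69/194, -564/485; SSR = 6207/970.

SSR = 6.40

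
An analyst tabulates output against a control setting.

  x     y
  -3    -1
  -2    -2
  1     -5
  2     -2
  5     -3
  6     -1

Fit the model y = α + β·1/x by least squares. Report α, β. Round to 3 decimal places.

α = -1.987, β = -2.014

Entries of AᵀA: Σ1 = 6, Σ1/x = 31/30, Σ1/x·1/x = 1511/900.
Right-hand side: Σy = -14, Σ1/x·y = -163/30.
AᵀA·[α, β]ᵀ = Aᵀy becomes [[6, 31/30]; [31/30, 1511/900]]·[α, β]ᵀ = [-14, -163/30]ᵀ.
det = 6·(1511/900) − (31/30)² = 1621/180.
α = ((-14)·(1511/900) − (31/30)·(-163/30))/(1621/180) = -16101/8105; β = (6·(-163/30) − (31/30)·(-14))/(1621/180) = -3264/1621.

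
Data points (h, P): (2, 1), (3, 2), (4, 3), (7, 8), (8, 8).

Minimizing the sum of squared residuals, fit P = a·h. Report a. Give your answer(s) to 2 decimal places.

The normal system XᵀX·[a]ᵀ = XᵀP is [[142]]·[a]ᵀ = [140]ᵀ.
Hence a = 140 / 142 ≈ 0.985915.

a = 0.99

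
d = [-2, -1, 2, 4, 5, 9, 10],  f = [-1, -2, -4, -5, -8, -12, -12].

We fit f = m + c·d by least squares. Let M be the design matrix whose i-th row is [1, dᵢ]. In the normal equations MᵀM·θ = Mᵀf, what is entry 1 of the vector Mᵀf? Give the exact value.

Entry 1 ↔ basis 1, so (Mᵀf)_{1} = Σᵢ fᵢ = (1)·(-1) + (1)·(-2) + (1)·(-4) + (1)·(-5) + (1)·(-8) + (1)·(-12) + (1)·(-12) = -44.

-44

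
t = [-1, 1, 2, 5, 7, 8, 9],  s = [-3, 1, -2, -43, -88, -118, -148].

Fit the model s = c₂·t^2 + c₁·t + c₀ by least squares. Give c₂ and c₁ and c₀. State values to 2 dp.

Forming AᵀA = [[13701, 1717, 225]; [1717, 225, 31]; [225, 31, 7]] and Aᵀs = [-24937, -3107, -401]ᵀ gives AᵀA·[c₂, c₁, c₀]ᵀ = Aᵀs.
Inverting the 3×3 Gram matrix, [c₂, c₁, c₀]ᵀ = [-170753/84329, 122965/84329, 113083/84329]ᵀ.

c₂ = -2.02, c₁ = 1.46, c₀ = 1.34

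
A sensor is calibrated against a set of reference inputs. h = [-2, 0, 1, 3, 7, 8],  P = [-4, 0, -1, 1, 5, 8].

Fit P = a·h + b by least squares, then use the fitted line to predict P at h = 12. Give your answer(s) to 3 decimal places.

Normal-equation sums: Σh·h = 127, Σh = 17, Σ1 = 6.
And Σh·P = 109, ΣP = 9.
XᵀX·[a, b]ᵀ = XᵀP becomes [[127, 17]; [17, 6]]·[a, b]ᵀ = [109, 9]ᵀ.
Eliminating b: 6·(row 1) − 17·(row 2) gives 473·a = 6·109 − 17·9 = 501, so a = 501/473.
Then b = (9 − 17·(501/473))/6 = -710/473.
At h = 12: P̂ = (501/473)·(12) + (-710/473)·(1) = 482/43.

P̂ = 11.209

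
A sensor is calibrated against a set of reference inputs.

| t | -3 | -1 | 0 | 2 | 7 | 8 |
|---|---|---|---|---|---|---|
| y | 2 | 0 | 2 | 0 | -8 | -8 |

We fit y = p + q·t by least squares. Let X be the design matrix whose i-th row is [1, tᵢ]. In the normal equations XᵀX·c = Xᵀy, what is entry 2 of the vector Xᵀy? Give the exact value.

Entry 2 ↔ basis t, so (Xᵀy)_{2} = Σᵢ (t)·yᵢ = (-3)·(2) + (-1)·(0) + (0)·(2) + (2)·(0) + (7)·(-8) + (8)·(-8) = -126.

-126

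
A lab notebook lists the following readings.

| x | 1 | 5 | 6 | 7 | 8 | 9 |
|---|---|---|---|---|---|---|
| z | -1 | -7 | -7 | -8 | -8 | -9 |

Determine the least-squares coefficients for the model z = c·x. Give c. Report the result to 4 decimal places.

c = -1.0898

Forming MᵀM = [[256]] and Mᵀz = [-279]ᵀ gives MᵀM·[c]ᵀ = Mᵀz.
c = (-279)/256 = -1.08984.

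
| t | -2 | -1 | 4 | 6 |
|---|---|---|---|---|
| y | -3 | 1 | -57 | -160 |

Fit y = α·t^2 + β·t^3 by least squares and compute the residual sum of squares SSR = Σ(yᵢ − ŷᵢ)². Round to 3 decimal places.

SSR = 5.288

The normal equations are: 1569·α + 8767·β = -6683;  8767·α + 50817·β = -38185.
det = 1569·50817 − 8767² = 2871584.
α = ((-6683)·50817 − 8767·(-38185))/2871584 = -1210529/717896; β = (1569·(-38185) − 8767·(-6683))/2871584 = -330601/717896.
Residuals: 10905/179474, 10512/4723, -49143/89737, 31375/179474; SSR = 949043/179474.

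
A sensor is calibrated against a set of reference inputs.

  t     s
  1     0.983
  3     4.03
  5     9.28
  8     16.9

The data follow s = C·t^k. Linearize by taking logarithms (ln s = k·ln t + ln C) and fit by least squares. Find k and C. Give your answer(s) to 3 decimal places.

Taking logs, ln s = k·ln t + ln C, so regress ln s on ln t.
Σln t = 4.7875, Σ(ln t)² = 8.1213, Σln s = 6.4318, Σln t·ln s = 10.9960.
Equations: 8.1213·k + 4.7875·ln C = 10.9960;  4.7875·k + 4·ln C = 6.4318.
Solving (det = 9.5652): k = 1.37917, ln C = -0.04274, so C = exp(-0.04274) = 0.95816.

k = 1.379, C = 0.958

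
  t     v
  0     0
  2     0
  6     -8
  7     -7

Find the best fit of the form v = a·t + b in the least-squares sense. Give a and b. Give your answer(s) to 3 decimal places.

The normal equations are: 89·a + 15·b = -97;  15·a + 4·b = -15.
Δ = 89·4 − 15² = 131.
a = ((-97)·4 − 15·(-15))/131 = -163/131; b = (89·(-15) − 15·(-97))/131 = 120/131.

a = -1.244, b = 0.916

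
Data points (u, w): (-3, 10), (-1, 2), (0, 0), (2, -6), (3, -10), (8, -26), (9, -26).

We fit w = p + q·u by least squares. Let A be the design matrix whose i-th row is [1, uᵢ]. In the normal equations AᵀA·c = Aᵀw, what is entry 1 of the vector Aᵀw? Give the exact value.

-56

Entry 1 ↔ basis 1, so (Aᵀw)_{1} = Σᵢ wᵢ = (1)·(10) + (1)·(2) + (1)·(0) + (1)·(-6) + (1)·(-10) + (1)·(-26) + (1)·(-26) = -56.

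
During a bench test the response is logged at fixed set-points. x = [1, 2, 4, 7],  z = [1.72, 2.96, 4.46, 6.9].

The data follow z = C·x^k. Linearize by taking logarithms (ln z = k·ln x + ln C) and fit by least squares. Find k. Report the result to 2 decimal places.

k = 0.70

With ln zᵢ as the transformed response and ln xᵢ as the regressor:
Σln x = 4.0254, Σ(ln x)² = 6.1888, Σln z = 5.0542, Σln x·ln z = 6.5835.
Normal system: [[6.1888, 4.0254]; [4.0254, 4]]·[k, ln C]ᵀ = [6.5835, 5.0542]ᵀ.
Solving (det = 8.5519): k = 0.70032, ln C = 0.55879.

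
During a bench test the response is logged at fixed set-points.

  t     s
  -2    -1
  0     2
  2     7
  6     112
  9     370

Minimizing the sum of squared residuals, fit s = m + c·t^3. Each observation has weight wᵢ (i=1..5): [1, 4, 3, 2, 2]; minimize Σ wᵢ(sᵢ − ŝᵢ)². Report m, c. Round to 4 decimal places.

m = 2.5801, c = 0.5042

From the data, Σwᵢ·1 = 12, Σwᵢ·t^3 = 1906, Σwᵢ·t^3·t^3 = 1156450.
Moment sums: Σwᵢ·s = 992, Σwᵢ·t^3·s = 588020.
XᵀWX·[m, c]ᵀ = XᵀWs becomes [[12, 1906]; [1906, 1156450]]·[m, c]ᵀ = [992, 588020]ᵀ.
Eliminating c: 1156450·(row 1) − 1906·(row 2) gives 10244564·m = 1156450·992 − 1906·588020 = 26432280, so m = 6608070/2561141.
Then c = (588020 − 1906·(6608070/2561141))/1156450 = 1291372/2561141.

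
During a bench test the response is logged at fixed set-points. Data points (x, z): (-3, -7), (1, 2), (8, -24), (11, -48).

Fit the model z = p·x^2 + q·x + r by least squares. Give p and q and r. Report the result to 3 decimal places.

p = -0.497, q = 0.991, r = 0.778

Normal-equation sums: Σx^2·x^2 = 18819, Σx^2·x = 1817, Σx^2 = 195, Σx·x = 195, Σx = 17, Σ1 = 4.
And Σx^2·z = -7405, Σx·z = -697, Σz = -77.
AᵀA·[p, q, r]ᵀ = Aᵀz becomes [[18819, 1817, 195]; [1817, 195, 17]; [195, 17, 4]]·[p, q, r]ᵀ = [-7405, -697, -77]ᵀ.
Inverting the 3×3 Gram matrix, [p, q, r]ᵀ = [-3379/6796, 6733/6796, 1322/1699]ᵀ.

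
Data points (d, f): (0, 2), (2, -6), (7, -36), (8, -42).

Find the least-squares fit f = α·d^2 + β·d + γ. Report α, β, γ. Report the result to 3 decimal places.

MᵀM·[α, β, γ]ᵀ = Mᵀf reads: 6513·α + 863·β + 117·γ = -4476;  863·α + 117·β + 17·γ = -600;  117·α + 17·β + 4·γ = -82.
Solving the 3×3 system (Gaussian elimination) gives α = -491/2269, β = -8739/2269, γ = 4988/2269.

α = -0.216, β = -3.851, γ = 2.198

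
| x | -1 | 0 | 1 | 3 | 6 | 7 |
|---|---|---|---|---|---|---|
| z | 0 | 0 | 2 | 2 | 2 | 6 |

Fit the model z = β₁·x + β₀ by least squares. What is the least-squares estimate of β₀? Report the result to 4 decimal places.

β₀ = 0.5000

With design matrix A, AᵀA = [[96, 16]; [16, 6]] and Aᵀz = [62, 12]ᵀ.
Eliminating β₀: 6·(row 1) − 16·(row 2) gives 320·β₁ = 6·62 − 16·12 = 180, so β₁ = 9/16.
Then β₀ = (12 − 16·(9/16))/6 = 1/2.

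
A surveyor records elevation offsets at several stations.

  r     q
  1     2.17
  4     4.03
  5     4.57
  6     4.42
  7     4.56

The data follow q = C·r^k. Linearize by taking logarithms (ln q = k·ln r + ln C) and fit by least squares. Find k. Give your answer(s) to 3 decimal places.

Let Y = ln q. Fitting Y = k·ln r + ln C by least squares:
Σln r = 6.7334, Σ(ln r)² = 11.5091, Σln q = 6.6915, Σln r·ln q = 9.9931.
Equations: 11.5091·k + 6.7334·ln C = 9.9931;  6.7334·k + 5·ln C = 6.6915.
Solving (det = 12.2067): k = 0.40217, ln C = 0.79669.

k = 0.402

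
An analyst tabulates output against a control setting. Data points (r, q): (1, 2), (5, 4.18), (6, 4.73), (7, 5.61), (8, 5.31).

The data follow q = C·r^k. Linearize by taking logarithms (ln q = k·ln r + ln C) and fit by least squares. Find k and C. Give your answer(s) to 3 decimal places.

k = 0.490, C = 1.988

Linearized form: ln q = k·ln r + ln C. From the 5 transformed points,
Σln r = 7.4265, Σ(ln r)² = 13.9113, Σln q = 7.0715, Σln r·ln q = 11.9139.
Equations: 13.9113·k + 7.4265·ln C = 11.9139;  7.4265·k + 5·ln C = 7.0715.
Solving (det = 14.4030): k = 0.48965, ln C = 0.68702, so C = exp(0.68702) = 1.98779.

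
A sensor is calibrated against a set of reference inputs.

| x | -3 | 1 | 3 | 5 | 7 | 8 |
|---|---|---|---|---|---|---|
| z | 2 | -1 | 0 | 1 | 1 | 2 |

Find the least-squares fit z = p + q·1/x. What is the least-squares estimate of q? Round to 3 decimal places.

q = -2.446

The normal equations are: 6·p + (411/280)·q = 5;  (411/280)·p + (916049/705600)·q = -451/420.
Eliminating q: (916049/705600)·(row 1) − (411/280)·(row 2) gives (265067/47040)·p = (916049/705600)·5 − (411/280)·(-451/420) = 5692411/705600, so p = 5692411/3976005.
Then q = ((-451/420) − (411/280)·(5692411/3976005))/(916049/705600) = -648312/265067.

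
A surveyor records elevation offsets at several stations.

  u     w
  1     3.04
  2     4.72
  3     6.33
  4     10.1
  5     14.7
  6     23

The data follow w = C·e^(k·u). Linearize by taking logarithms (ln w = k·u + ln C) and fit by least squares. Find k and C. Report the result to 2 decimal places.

k = 0.40, C = 2.03

Linearized form: ln w = k·u + ln C. From the 6 transformed points,
AᵀA = [[91.0000, 21.0000]; [21.0000, 6]], rhs = [51.2537, 12.6448]ᵀ  (here Σu = 21.0000, Σ(u)² = 91.0000, Σln w = 12.6448, Σu·ln w = 51.2537).
Slope k = (n·Σu·ln w − Σu·Σln w)/(n·Σ(u)² − (Σu)²) = (6·51.2537 − 21.0000·12.6448)/105.0000 = 0.39982; ln C = (Σln w − k·Σu)/n = 0.70812, so C = exp(0.70812) = 2.03017.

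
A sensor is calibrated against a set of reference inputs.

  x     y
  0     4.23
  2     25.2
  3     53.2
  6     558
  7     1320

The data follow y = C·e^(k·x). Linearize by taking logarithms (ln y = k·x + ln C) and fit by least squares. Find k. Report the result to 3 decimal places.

Linearized form: ln y = k·x + ln C. From the 5 transformed points,
Over the data: Σx = 18.0000, Σ(x)² = 98.0000, Σln y = 22.1529, Σx·ln y = 106.6197.
Normal system: [[98.0000, 18.0000]; [18.0000, 5]]·[k, ln C]ᵀ = [106.6197, 22.1529]ᵀ.
Solving (det = 166.0000): k = 0.80932, ln C = 1.51701.

k = 0.809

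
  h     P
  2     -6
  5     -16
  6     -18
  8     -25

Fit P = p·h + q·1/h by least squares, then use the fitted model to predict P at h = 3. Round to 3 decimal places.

P̂ = -9.213

Normal-equation sums: Σh·h = 129, Σh·1/h = 4, Σ1/h·1/h = 4801/14400.
For AᵀP: Σh·P = -400, Σ1/h·P = -493/40.
So AᵀA·[p, q]ᵀ = AᵀP: [[129, 4]; [4, 4801/14400]]·[p, q]ᵀ = [-400, -493/40]ᵀ.
Δ = 129·(4801/14400) − 4² = 129643/4800.
p = ((-400)·(4801/14400) − 4·(-493/40))/(129643/4800) = -1210480/388929; q = (129·(-493/40) − 4·(-400))/(129643/4800) = 48360/129643.
At h = 3: P̂ = (-1210480/388929)·(3) + (48360/129643)·(1/3) = -1194360/129643.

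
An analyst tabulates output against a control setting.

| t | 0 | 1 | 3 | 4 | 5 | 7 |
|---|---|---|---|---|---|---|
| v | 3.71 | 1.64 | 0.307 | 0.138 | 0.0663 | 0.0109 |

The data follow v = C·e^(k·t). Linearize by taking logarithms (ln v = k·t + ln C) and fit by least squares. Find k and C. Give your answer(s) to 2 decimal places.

With ln vᵢ as the transformed response and tᵢ as the regressor:
Sums: Σt = 20.0000, Σ(t)² = 100.0000, Σln v = -8.5882, Σt·ln v = -56.1708.
Normal system: [[100.0000, 20.0000]; [20.0000, 6]]·[k, ln C]ᵀ = [-56.1708, -8.5882]ᵀ.
Solving (det = 200.0000): k = -0.82630, ln C = 1.32296, so C = exp(1.32296) = 3.75452.

k = -0.83, C = 3.75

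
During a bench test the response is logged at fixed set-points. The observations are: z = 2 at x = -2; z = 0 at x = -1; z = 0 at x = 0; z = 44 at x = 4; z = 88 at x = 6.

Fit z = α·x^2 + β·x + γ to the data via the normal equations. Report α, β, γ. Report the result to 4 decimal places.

Normal-equation sums: Σx^2·x^2 = 1569, Σx^2·x = 271, Σx^2 = 57, Σx·x = 57, Σx = 7, Σ1 = 5.
And Σx^2·z = 3880, Σx·z = 700, Σz = 134.
AᵀA·[α, β, γ]ᵀ = Aᵀz becomes [[1569, 271, 57]; [271, 57, 7]; [57, 7, 5]]·[α, β, γ]ᵀ = [3880, 700, 134]ᵀ.
Inverting the 3×3 Gram matrix, [α, β, γ]ᵀ = [2041/1067, 6631/2134, 1373/2134]ᵀ.

α = 1.9128, β = 3.1073, γ = 0.6434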